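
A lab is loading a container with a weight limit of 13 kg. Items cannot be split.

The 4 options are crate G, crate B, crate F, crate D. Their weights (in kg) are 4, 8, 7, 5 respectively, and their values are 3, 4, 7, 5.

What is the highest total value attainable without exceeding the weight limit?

Take crate F and crate D: weight 7 + 5 = 12 ≤ 13, value 7 + 5 = 12.
No other feasible combination does better.

12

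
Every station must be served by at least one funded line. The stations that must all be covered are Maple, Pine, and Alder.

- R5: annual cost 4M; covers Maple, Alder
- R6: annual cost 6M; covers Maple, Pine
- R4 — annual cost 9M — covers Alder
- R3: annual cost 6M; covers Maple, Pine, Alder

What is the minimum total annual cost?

The greedy cost-per-new-station heuristic would pick R5 and R6 for 10, but a cheaper cover exists.
R3 alone covers Maple, Pine, Alder — every station.
Total annual cost: 6.
No cover costs less than 6.

6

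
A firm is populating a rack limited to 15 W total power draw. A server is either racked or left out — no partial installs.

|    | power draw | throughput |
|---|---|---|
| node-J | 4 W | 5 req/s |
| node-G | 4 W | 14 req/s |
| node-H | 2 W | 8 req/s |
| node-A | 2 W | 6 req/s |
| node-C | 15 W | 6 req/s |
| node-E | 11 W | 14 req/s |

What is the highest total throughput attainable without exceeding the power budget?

33

This is a 0-1 knapsack instance.
node-J + node-G + node-H + node-A: power draw 4 + 4 + 2 + 2 = 12 ≤ 15, throughput 5 + 14 + 8 + 6 = 33.
node-G + node-H + node-A: power draw 4 + 2 + 2 = 8 ≤ 15, throughput 14 + 8 + 6 = 28.
Best is node-J, node-G, node-H, and node-A with total throughput 33.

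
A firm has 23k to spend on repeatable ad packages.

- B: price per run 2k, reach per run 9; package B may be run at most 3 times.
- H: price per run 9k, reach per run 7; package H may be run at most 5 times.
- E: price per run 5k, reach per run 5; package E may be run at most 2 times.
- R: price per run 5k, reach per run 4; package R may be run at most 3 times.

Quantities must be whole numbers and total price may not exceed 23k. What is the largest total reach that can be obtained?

41

Take 3×B, 2×E, and 1×R: price 21 ≤ 23, reach 3·9 + 2·5 + 1·4 = 41.
B has the best ratio (9/2) and is taken to its limit of 3; remaining capacity is filled optimally with the others.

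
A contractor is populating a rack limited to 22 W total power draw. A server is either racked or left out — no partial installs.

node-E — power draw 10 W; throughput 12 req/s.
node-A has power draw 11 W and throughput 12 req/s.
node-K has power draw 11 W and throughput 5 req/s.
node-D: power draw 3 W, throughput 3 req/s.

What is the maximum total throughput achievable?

24

Allowing fractional choices, the relaxed optimum would be about 25.0, but servers are indivisible.
node-E + node-A: power draw 10 + 11 = 21 ≤ 22, throughput 12 + 12 = 24.
node-E + node-K: power draw 10 + 11 = 21 ≤ 22, throughput 12 + 5 = 17.
node-A + node-K: power draw 11 + 11 = 22 ≤ 22, throughput 12 + 5 = 17.
Best is node-E and node-A with total throughput 24.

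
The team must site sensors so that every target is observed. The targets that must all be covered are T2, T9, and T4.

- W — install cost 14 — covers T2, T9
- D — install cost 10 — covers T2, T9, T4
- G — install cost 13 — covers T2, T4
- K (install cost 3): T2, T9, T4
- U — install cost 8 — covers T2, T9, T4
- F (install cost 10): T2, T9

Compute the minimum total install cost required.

This is a weighted set-cover instance.
K alone covers T2, T9, T4 — every target.
Total install cost: 3.

3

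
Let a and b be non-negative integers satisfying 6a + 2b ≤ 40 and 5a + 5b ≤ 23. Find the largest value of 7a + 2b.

28

The continuous relaxation peaks at (4.6, 0) with value 32.20; rounding to a feasible lattice point costs some objective.
(a,b)=(4,0): 6·4+2·0=24≤40, 5·4+5·0=20≤23, objective 28.
(a,b)=(3,1): 6·3+2·1=20≤40, 5·3+5·1=20≤23, objective 23.
(a,b)=(3,0): 6·3+2·0=18≤40, 5·3+5·0=15≤23, objective 21.
No feasible integer point exceeds 28.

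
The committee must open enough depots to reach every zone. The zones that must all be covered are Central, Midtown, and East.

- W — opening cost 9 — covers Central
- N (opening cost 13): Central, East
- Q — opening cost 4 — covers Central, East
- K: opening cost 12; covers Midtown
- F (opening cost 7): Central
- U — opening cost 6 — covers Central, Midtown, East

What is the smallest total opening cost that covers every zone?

6

The greedy cost-per-new-zone heuristic would pick Q and U for 10, but a cheaper cover exists.
U alone covers Central, Midtown, East — every zone.
Total opening cost: 6.
No cover costs less than 6.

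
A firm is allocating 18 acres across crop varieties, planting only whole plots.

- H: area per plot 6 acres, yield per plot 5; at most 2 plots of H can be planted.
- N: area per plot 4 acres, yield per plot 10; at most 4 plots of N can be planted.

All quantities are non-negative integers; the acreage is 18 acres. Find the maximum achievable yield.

40

N has the best ratio (10/4); taking only N gives at most 4×10 = 40 (stopped by the area limit).
Optimal: 4×N: area 16 ≤ 18, yield 4·10 = 40.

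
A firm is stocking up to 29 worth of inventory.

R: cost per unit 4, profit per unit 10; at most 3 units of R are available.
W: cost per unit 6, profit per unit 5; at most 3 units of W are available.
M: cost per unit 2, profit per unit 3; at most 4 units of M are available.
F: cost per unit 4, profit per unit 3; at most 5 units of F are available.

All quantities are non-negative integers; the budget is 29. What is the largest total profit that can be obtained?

48

3×R, 4×M, and 2×F: cost 28 ≤ 29, profit 3·10 + 4·3 + 2·3 = 48.
3×R, 1×W, 3×M, and 1×F: cost 28 ≤ 29, profit 3·10 + 1·5 + 3·3 + 1·3 = 47.
Best is 48.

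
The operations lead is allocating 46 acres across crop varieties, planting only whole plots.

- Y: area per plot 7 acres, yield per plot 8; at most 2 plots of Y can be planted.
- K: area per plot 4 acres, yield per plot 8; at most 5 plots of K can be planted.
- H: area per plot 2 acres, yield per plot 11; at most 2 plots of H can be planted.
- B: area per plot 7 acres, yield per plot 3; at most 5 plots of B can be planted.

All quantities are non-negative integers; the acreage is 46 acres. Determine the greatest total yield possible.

This is a bounded integer knapsack.
H has the best ratio (11/2); taking only H gives at most 2×11 = 22 (stopped by the supply cap of 2).
Mixing does better — 2×Y, 5×K, 2×H, and 1×B: area 45 ≤ 46, yield 2·8 + 5·8 + 2·11 + 1·3 = 81.

81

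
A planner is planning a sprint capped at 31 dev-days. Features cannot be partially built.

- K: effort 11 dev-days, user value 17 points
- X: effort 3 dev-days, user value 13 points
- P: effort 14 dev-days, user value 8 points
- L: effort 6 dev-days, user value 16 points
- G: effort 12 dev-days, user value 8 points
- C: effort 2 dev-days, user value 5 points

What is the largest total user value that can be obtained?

This is an integer program with binary decision variables.
K + X + L: effort 11 + 3 + 6 = 20 ≤ 31, user value 17 + 13 + 16 = 46.
K + L + G + C: effort 11 + 6 + 12 + 2 = 31 ≤ 31, user value 17 + 16 + 8 + 5 = 46.
K + X + L + C: effort 11 + 3 + 6 + 2 = 22 ≤ 31, user value 17 + 13 + 16 + 5 = 51.
Best is K, X, L, and C with total user value 51.

51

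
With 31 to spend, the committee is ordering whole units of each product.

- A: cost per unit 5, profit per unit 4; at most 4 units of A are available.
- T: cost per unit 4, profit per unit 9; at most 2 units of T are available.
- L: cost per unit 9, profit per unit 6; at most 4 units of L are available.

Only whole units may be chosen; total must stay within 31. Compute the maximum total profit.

T has the best ratio (9/4); taking only T gives at most 2×9 = 18 (stopped by the supply cap of 2).
Mixing does better — 1×A, 2×T, and 2×L: cost 31 ≤ 31, profit 1·4 + 2·9 + 2·6 = 34.

34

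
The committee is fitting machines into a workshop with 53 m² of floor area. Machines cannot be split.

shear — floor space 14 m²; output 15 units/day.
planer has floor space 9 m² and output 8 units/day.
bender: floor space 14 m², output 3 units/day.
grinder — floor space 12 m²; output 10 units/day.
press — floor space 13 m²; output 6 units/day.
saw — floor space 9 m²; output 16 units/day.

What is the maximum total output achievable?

shear + planer + grinder + saw: floor space 14 + 9 + 12 + 9 = 44 ≤ 53, output 15 + 8 + 10 + 16 = 49.
shear + grinder + press + saw: floor space 14 + 12 + 13 + 9 = 48 ≤ 53, output 15 + 10 + 6 + 16 = 47.
Best is shear, planer, grinder, and saw with total output 49.

49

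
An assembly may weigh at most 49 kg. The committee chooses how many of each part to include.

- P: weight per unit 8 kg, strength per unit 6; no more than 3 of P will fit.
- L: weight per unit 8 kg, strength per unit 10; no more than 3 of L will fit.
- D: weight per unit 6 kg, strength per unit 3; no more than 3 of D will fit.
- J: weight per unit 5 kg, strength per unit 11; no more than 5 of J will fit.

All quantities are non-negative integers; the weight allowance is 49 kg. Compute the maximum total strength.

85

J has the best ratio (11/5); taking only J gives at most 5×11 = 55 (stopped by the supply cap of 5).
Mixing does better — 3×L and 5×J: weight 49 ≤ 49, strength 3·10 + 5·11 = 85.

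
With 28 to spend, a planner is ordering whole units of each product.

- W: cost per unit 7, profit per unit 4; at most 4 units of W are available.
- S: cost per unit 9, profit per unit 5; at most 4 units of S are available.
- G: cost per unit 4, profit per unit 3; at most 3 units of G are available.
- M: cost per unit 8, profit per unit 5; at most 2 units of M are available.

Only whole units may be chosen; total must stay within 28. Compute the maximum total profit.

This is a bounded integer knapsack.
G has the best ratio (3/4); taking only G gives at most 3×3 = 9 (stopped by the supply cap of 3).
Mixing does better — 3×G and 2×M: cost 28 ≤ 28, profit 3·3 + 2·5 = 19.

19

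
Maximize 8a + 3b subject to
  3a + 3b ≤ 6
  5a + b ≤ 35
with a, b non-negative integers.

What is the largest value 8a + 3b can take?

16

(a,b)=(2,0): 3·2+3·0=6≤6, 5·2+1·0=10≤35, objective 16.
(a,b)=(1,1): 3·1+3·1=6≤6, 5·1+1·1=6≤35, objective 11.
(a,b)=(1,0): 3·1+3·0=3≤6, 5·1+1·0=5≤35, objective 8.
The best lattice point is (2,0), giving 16.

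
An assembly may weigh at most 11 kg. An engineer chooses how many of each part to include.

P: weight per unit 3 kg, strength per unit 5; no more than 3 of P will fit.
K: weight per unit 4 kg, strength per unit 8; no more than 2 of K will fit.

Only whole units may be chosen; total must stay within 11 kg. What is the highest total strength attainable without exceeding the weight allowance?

Take 1×P and 2×K: weight 11 ≤ 11, strength 1·5 + 2·8 = 21.
K has the best ratio (8/4) and is taken to its limit of 2; remaining capacity is filled optimally with the others.

21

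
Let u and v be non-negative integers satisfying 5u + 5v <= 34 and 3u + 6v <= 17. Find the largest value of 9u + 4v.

45

(u,v)=(5,0): 5·5+5·0=25≤34, 3·5+6·0=15≤17, objective 45.
(u,v)=(4,0): 5·4+5·0=20≤34, 3·4+6·0=12≤17, objective 36.
The best lattice point is (5,0), giving 45.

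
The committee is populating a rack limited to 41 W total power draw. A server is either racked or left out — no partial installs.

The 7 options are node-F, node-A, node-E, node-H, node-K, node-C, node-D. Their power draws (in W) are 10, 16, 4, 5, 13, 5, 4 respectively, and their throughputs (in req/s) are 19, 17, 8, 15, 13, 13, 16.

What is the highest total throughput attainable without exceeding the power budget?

This is an integer program with binary decision variables.
node-F + node-H + node-K + node-C + node-D: power draw 10 + 5 + 13 + 5 + 4 = 37 ≤ 41, throughput 19 + 15 + 13 + 13 + 16 = 76.
node-F + node-A + node-H + node-C + node-D: power draw 10 + 16 + 5 + 5 + 4 = 40 ≤ 41, throughput 19 + 17 + 15 + 13 + 16 = 80.
node-F + node-E + node-H + node-K + node-C + node-D: power draw 10 + 4 + 5 + 13 + 5 + 4 = 41 ≤ 41, throughput 19 + 8 + 15 + 13 + 13 + 16 = 84.
Best is node-F, node-E, node-H, node-K, node-C, and node-D with total throughput 84.

84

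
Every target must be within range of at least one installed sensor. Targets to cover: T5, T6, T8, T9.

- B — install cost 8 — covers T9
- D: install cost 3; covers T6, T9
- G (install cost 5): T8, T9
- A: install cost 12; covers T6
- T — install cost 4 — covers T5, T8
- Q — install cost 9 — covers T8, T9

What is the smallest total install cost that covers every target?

This is a weighted set-cover instance.
Choose D and T: together they cover T5, T6, T8, T9 — every target.
Total install cost: 3 + 4 = 7.

7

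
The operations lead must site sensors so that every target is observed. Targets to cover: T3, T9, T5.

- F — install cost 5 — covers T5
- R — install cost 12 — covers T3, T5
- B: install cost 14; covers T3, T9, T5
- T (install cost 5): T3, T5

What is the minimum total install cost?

The greedy cost-per-new-target heuristic would pick T and B for 19, but a cheaper cover exists.
B alone covers T3, T9, T5 — every target.
Total install cost: 14.
No cover costs less than 14.

14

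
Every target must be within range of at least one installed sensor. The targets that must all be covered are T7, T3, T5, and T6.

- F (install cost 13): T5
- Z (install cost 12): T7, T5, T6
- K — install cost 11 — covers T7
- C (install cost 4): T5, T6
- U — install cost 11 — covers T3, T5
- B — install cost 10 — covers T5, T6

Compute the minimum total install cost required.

The greedy cost-per-new-target heuristic would pick C, K, and U for 26, but a cheaper cover exists.
Choose Z and U: together they cover T7, T3, T5, T6 — every target.
Total install cost: 12 + 11 = 23.
No cover costs less than 23.

23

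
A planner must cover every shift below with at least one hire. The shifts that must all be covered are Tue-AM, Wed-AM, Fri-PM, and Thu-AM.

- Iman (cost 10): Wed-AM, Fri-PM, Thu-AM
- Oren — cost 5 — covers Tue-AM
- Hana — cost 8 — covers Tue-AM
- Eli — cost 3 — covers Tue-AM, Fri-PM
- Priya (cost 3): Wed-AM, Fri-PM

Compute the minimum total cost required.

The greedy cost-per-new-shift heuristic would pick Eli, Priya, and Iman for 16, but a cheaper cover exists.
Choose Iman and Eli: together they cover Tue-AM, Wed-AM, Fri-PM, Thu-AM — every shift.
Total cost: 10 + 3 = 13.
No cover costs less than 13.

13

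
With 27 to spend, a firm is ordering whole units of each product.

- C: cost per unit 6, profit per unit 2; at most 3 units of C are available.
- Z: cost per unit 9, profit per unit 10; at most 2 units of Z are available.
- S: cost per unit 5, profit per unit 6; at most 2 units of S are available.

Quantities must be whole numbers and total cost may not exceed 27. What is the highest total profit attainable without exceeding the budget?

26

Take 2×Z and 1×S: cost 23 ≤ 27, profit 2·10 + 1·6 = 26.
No other integer combination yields more.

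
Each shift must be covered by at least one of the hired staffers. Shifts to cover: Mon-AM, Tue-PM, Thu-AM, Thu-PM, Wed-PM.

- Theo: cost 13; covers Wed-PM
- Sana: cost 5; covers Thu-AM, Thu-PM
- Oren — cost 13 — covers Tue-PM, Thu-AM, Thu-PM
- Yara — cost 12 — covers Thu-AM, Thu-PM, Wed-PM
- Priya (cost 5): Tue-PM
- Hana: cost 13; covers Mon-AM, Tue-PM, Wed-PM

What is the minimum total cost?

Choose Sana and Hana: together they cover Mon-AM, Tue-PM, Thu-AM, Thu-PM, Wed-PM — every shift.
Total cost: 5 + 13 = 18.
No cover costs less than 18.

18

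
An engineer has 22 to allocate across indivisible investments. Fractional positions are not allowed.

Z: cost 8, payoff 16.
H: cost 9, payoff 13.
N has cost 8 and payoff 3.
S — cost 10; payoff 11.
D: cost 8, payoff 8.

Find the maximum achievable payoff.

This is a 0-1 knapsack instance.
Z + S: cost 8 + 10 = 18 ≤ 22, payoff 16 + 11 = 27.
Z + H: cost 8 + 9 = 17 ≤ 22, payoff 16 + 13 = 29.
Best is Z and H with total payoff 29.

29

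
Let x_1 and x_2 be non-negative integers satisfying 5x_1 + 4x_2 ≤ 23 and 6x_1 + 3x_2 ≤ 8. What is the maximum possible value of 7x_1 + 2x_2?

7

Relaxing integrality, the LP optimum is 9.33 at (x_1,x_2) = (1.33, 0), which is not an integer point.
(x_1,x_2)=(1,0): 5·1+4·0=5≤23, 6·1+3·0=6≤8, objective 7.
(x_1,x_2)=(0,1): 5·0+4·1=4≤23, 6·0+3·1=3≤8, objective 2.
(x_1,x_2)=(0,0): 5·0+4·0=0≤23, 6·0+3·0=0≤8, objective 0.
No feasible integer point exceeds 7.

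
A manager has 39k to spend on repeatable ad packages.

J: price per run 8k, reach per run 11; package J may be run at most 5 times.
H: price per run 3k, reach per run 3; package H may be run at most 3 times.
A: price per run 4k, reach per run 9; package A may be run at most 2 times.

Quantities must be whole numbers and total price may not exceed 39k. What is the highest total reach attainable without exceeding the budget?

This is a bounded integer knapsack.
Take 3×J, 2×H, and 2×A: price 38 ≤ 39, reach 3·11 + 2·3 + 2·9 = 57.
A has the best ratio (9/4) and is taken to its limit of 2; remaining capacity is filled optimally with the others.

57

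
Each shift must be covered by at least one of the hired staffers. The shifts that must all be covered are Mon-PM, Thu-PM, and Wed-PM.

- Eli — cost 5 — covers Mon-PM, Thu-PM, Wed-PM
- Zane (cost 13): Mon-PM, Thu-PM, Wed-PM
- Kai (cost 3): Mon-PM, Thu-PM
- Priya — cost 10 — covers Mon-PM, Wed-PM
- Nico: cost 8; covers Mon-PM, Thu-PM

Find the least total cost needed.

5

This is a weighted set-cover instance.
Eli alone covers Mon-PM, Thu-PM, Wed-PM — every shift.
Total cost: 5.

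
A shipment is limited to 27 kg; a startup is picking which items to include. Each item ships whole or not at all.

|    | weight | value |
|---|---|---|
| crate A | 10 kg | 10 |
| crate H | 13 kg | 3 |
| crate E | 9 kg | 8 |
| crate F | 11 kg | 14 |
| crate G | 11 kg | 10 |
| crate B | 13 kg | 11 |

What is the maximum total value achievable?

Allowing fractional choices, the relaxed optimum would be about 29.5, but items are indivisible.
crate F + crate G: weight 11 + 11 = 22 ≤ 27, value 14 + 10 = 24.
crate A + crate F: weight 10 + 11 = 21 ≤ 27, value 10 + 14 = 24.
crate F + crate B: weight 11 + 13 = 24 ≤ 27, value 14 + 11 = 25.
Best is crate F and crate B with total value 25.

25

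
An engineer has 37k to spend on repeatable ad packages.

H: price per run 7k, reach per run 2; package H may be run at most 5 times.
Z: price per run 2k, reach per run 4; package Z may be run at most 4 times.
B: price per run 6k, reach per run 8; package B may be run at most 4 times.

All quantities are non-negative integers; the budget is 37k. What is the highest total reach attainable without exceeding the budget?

48

Take 4×Z and 4×B: price 32 ≤ 37, reach 4·4 + 4·8 = 48.
Z has the best ratio (4/2) and is taken to its limit of 4; remaining capacity is filled optimally with the others.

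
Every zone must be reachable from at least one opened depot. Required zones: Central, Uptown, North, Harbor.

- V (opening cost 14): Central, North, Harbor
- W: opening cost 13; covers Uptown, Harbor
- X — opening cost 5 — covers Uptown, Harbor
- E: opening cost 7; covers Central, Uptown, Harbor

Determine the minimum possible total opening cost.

This is a weighted set-cover instance.
The greedy cost-per-new-zone heuristic would pick E and V for 21, but a cheaper cover exists.
Choose V and X: together they cover Central, Uptown, North, Harbor — every zone.
Total opening cost: 14 + 5 = 19.
No cover costs less than 19.

19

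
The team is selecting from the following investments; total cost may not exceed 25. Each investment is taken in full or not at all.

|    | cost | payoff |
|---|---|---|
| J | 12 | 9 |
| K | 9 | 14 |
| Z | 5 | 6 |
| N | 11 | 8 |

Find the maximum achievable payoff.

Treat it as a binary knapsack problem.
K + N: cost 9 + 11 = 20 ≤ 25, payoff 14 + 8 = 22.
J + K: cost 12 + 9 = 21 ≤ 25, payoff 9 + 14 = 23.
K + Z + N: cost 9 + 5 + 11 = 25 ≤ 25, payoff 14 + 6 + 8 = 28.
Best is K, Z, and N with total payoff 28.

28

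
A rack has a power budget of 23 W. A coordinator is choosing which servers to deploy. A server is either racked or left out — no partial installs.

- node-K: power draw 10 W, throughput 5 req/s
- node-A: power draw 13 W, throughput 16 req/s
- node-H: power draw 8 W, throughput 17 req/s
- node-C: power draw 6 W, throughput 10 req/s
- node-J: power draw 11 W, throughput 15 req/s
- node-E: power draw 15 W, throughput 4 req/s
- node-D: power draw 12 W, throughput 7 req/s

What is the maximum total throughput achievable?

node-A + node-H: power draw 13 + 8 = 21 ≤ 23, throughput 16 + 17 = 33.
node-H + node-C: power draw 8 + 6 = 14 ≤ 23, throughput 17 + 10 = 27.
node-H + node-J: power draw 8 + 11 = 19 ≤ 23, throughput 17 + 15 = 32.
Best is node-A and node-H with total throughput 33.

33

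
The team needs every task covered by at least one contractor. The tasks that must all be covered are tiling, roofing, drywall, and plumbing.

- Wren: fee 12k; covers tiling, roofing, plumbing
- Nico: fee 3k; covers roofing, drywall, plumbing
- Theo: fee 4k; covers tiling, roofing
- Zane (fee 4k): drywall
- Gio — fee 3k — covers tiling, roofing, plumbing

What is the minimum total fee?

6

This is a weighted set-cover instance.
Choose Nico and Gio: together they cover tiling, roofing, drywall, plumbing — every task.
Total fee: 3 + 3 = 6.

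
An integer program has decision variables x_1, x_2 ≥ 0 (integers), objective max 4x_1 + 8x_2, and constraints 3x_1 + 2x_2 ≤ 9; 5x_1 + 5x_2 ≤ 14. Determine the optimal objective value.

16

(x_1,x_2)=(0,2) is feasible, giving 16.
(x_1,x_2)=(1,1) is feasible, giving 12.
(x_1,x_2)=(0,1) is feasible, giving 8.
Maximum is 16 at (x_1,x_2)=(0,2).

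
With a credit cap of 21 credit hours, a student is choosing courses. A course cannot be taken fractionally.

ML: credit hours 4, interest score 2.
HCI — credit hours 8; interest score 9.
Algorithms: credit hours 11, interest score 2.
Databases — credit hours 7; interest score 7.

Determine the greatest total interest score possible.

ML + HCI + Databases: credit hours 4 + 8 + 7 = 19 ≤ 21, interest score 2 + 9 + 7 = 18.
HCI + Databases: credit hours 8 + 7 = 15 ≤ 21, interest score 9 + 7 = 16.
Best is ML, HCI, and Databases with total interest score 18.

18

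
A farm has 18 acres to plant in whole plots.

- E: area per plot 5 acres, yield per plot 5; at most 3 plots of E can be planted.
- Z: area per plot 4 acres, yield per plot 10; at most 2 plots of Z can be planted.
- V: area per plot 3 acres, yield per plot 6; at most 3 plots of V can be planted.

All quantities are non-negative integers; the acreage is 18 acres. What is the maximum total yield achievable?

38

Take 2×Z and 3×V: area 17 ≤ 18, yield 2·10 + 3·6 = 38.
Z has the best ratio (10/4) and is taken to its limit of 2; remaining capacity is filled optimally with the others.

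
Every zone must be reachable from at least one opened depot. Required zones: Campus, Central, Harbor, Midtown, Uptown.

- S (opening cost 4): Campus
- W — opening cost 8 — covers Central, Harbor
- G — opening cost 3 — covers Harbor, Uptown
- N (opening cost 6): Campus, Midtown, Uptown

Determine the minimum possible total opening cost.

14

This is a weighted set-cover instance.
The greedy cost-per-new-zone heuristic would pick G, N, and W for 17, but a cheaper cover exists.
Choose W and N: together they cover Campus, Central, Harbor, Midtown, Uptown — every zone.
Total opening cost: 8 + 6 = 14.
No cover costs less than 14.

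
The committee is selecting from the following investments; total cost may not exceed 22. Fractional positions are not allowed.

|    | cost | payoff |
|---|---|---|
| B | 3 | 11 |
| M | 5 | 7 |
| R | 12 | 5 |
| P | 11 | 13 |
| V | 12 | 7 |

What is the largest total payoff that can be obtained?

This is an integer program with binary decision variables.
Take B, M, and P: cost 3 + 5 + 11 = 19 ≤ 22, payoff 11 + 7 + 13 = 31.
No other feasible combination does better.

31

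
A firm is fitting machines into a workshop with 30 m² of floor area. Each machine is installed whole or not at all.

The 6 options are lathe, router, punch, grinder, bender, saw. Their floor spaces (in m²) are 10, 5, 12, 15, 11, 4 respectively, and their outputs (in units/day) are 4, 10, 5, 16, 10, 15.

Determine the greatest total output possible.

This is an integer program with binary decision variables.
Allowing fractional choices, the relaxed optimum would be about 46.5, but machines are indivisible.
router + grinder + saw: floor space 5 + 15 + 4 = 24 ≤ 30, output 10 + 16 + 15 = 41.
grinder + bender + saw: floor space 15 + 11 + 4 = 30 ≤ 30, output 16 + 10 + 15 = 41.
lathe + router + bender + saw: floor space 10 + 5 + 11 + 4 = 30 ≤ 30, output 4 + 10 + 10 + 15 = 39.
The maximum output is 41; one optimal choice is router, grinder, and saw.

41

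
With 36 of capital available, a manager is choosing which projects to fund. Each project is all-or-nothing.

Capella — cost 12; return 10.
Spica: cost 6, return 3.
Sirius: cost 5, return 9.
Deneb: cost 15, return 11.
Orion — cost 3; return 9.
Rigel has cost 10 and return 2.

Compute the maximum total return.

39

Capella + Spica + Deneb + Orion: cost 12 + 6 + 15 + 3 = 36 ≤ 36, return 10 + 3 + 11 + 9 = 33.
Capella + Spica + Sirius + Orion + Rigel: cost 12 + 6 + 5 + 3 + 10 = 36 ≤ 36, return 10 + 3 + 9 + 9 + 2 = 33.
Capella + Sirius + Deneb + Orion: cost 12 + 5 + 15 + 3 = 35 ≤ 36, return 10 + 9 + 11 + 9 = 39.
Best is Capella, Sirius, Deneb, and Orion with total return 39.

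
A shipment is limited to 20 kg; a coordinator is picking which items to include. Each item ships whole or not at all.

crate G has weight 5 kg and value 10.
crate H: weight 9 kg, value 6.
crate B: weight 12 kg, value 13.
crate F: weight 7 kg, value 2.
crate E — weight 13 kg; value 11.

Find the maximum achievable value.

This is an integer program with binary decision variables.
Allowing fractional choices, the relaxed optimum would be about 25.5, but items are indivisible.
crate G + crate E: weight 5 + 13 = 18 ≤ 20, value 10 + 11 = 21.
crate G + crate B: weight 5 + 12 = 17 ≤ 20, value 10 + 13 = 23.
Best is crate G and crate B with total value 23.

23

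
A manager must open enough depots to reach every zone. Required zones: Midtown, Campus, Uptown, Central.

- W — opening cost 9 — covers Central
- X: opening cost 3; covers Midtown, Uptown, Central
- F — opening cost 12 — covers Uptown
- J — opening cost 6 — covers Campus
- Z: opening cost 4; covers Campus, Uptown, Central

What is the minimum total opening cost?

Choose X and Z: together they cover Midtown, Campus, Uptown, Central — every zone.
Total opening cost: 3 + 4 = 7.

7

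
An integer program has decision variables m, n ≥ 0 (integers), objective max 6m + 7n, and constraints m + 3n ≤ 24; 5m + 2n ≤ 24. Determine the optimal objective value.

(m,n)=(2,7) is feasible, giving 61.
(m,n)=(0,8) is feasible, giving 56.
(m,n)=(1,7) is feasible, giving 55.
No feasible integer point exceeds 61.

61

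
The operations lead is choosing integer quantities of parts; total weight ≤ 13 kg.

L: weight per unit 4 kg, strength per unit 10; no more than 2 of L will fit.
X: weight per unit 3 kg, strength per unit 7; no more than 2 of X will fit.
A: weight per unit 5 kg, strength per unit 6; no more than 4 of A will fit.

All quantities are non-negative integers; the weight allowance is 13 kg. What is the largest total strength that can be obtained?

L has the best ratio (10/4); taking only L gives at most 2×10 = 20 (stopped by the supply cap of 2).
Mixing does better — 2×L and 1×X: weight 11 ≤ 13, strength 2·10 + 1·7 = 27.

27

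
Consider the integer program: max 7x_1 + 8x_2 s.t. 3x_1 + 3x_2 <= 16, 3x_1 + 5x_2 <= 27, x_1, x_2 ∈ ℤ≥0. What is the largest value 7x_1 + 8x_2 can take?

40

Relaxing integrality, the LP optimum is 42.67 at (x_1,x_2) = (0, 5.33), which is not an integer point.
(x_1,x_2)=(0,5): 3·0+3·5=15≤16, 3·0+5·5=25≤27, objective 40.
(x_1,x_2)=(1,4): 3·1+3·4=15≤16, 3·1+5·4=23≤27, objective 39.
(x_1,x_2)=(0,4): 3·0+3·4=12≤16, 3·0+5·4=20≤27, objective 32.
The best lattice point is (0,5), giving 40.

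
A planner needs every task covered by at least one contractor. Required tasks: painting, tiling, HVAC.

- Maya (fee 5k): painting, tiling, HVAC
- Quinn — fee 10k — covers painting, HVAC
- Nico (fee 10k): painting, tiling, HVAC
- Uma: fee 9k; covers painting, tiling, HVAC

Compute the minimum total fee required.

This is a weighted set-cover instance.
Maya alone covers painting, tiling, HVAC — every task.
Total fee: 5.
No cover costs less than 5.

5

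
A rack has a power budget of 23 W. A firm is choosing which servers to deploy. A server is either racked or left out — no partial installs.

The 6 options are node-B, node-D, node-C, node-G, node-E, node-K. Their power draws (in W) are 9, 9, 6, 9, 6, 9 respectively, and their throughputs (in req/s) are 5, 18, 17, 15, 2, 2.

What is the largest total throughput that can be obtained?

node-D + node-C: power draw 9 + 6 = 15 ≤ 23, throughput 18 + 17 = 35.
node-D + node-C + node-E: power draw 9 + 6 + 6 = 21 ≤ 23, throughput 18 + 17 + 2 = 37.
node-C + node-G + node-E: power draw 6 + 9 + 6 = 21 ≤ 23, throughput 17 + 15 + 2 = 34.
Best is node-D, node-C, and node-E with total throughput 37.

37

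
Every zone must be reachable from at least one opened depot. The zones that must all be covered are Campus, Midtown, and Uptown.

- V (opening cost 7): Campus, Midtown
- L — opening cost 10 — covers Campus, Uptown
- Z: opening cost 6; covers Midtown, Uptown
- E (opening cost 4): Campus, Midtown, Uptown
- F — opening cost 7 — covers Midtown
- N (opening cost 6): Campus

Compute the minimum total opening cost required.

This is an integer covering problem.
E alone covers Campus, Midtown, Uptown — every zone.
Total opening cost: 4.
No cover costs less than 4.

4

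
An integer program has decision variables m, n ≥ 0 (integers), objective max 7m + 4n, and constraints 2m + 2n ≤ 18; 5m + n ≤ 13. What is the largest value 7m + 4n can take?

39

(m,n)=(1,8): 2·1+2·8=18≤18, 5·1+1·8=13≤13, objective 39.
(m,n)=(0,9): 2·0+2·9=18≤18, 5·0+1·9=9≤13, objective 36.
(m,n)=(1,7): 2·1+2·7=16≤18, 5·1+1·7=12≤13, objective 35.
Maximum is 39 at (m,n)=(1,8).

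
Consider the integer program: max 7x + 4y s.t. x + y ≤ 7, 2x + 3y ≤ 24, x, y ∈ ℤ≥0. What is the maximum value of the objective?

49

(x,y)=(7,0): 1·7+1·0=7≤7, 2·7+3·0=14≤24, objective 49.
(x,y)=(6,1): 1·6+1·1=7≤7, 2·6+3·1=15≤24, objective 46.
Maximum is 49 at (x,y)=(7,0).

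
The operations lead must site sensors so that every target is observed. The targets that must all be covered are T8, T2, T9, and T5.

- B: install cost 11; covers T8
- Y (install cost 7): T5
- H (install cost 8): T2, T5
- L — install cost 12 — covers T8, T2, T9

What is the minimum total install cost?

19

This is an integer covering problem.
The greedy cost-per-new-target heuristic would pick H and L for 20, but a cheaper cover exists.
Choose Y and L: together they cover T8, T2, T9, T5 — every target.
Total install cost: 7 + 12 = 19.
No cover costs less than 19.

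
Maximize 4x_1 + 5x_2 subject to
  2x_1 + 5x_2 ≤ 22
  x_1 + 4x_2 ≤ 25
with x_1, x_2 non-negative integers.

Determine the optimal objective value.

44

(x_1,x_2)=(11,0): 2·11+5·0=22≤22, 1·11+4·0=11≤25, objective 44.
(x_1,x_2)=(10,0): 2·10+5·0=20≤22, 1·10+4·0=10≤25, objective 40.
Maximum is 44 at (x_1,x_2)=(11,0).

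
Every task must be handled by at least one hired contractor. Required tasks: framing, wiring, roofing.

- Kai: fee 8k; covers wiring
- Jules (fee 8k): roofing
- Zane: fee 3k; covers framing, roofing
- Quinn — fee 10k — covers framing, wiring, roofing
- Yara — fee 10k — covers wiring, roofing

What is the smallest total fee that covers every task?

10

This is a weighted set-cover instance.
The greedy cost-per-new-task heuristic would pick Zane and Kai for 11, but a cheaper cover exists.
Quinn alone covers framing, wiring, roofing — every task.
Total fee: 10.
No cover costs less than 10.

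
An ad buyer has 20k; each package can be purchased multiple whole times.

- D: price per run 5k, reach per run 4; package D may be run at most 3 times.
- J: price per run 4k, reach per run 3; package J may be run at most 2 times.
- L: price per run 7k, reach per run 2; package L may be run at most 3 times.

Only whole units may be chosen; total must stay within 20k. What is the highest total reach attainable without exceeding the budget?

3×D and 1×J: price 19 ≤ 20, reach 3·4 + 1·3 = 15.
2×D and 2×J: price 18 ≤ 20, reach 2·4 + 2·3 = 14.
Best is 15.

15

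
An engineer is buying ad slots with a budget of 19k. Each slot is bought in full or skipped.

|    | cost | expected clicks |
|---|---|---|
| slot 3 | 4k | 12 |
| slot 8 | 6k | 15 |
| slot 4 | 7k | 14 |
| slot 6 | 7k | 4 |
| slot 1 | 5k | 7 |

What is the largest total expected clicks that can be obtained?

This is a 0-1 knapsack instance.
Take slot 3, slot 8, and slot 4: cost 4 + 6 + 7 = 17 ≤ 19, expected clicks 12 + 15 + 14 = 41.
No other feasible combination does better.

41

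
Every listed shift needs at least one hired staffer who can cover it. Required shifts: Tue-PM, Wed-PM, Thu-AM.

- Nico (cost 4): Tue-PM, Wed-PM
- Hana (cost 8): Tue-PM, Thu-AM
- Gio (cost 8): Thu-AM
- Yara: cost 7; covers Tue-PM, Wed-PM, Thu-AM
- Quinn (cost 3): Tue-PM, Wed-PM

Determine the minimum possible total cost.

7

The greedy cost-per-new-shift heuristic would pick Quinn and Yara for 10, but a cheaper cover exists.
Yara alone covers Tue-PM, Wed-PM, Thu-AM — every shift.
Total cost: 7.
No cover costs less than 7.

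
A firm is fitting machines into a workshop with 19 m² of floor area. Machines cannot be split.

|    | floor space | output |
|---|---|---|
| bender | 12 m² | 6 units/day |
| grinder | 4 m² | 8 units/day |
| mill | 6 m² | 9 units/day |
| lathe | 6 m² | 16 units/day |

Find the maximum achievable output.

mill + lathe: floor space 6 + 6 = 12 ≤ 19, output 9 + 16 = 25.
grinder + lathe: floor space 4 + 6 = 10 ≤ 19, output 8 + 16 = 24.
grinder + mill + lathe: floor space 4 + 6 + 6 = 16 ≤ 19, output 8 + 9 + 16 = 33.
Best is grinder, mill, and lathe with total output 33.

33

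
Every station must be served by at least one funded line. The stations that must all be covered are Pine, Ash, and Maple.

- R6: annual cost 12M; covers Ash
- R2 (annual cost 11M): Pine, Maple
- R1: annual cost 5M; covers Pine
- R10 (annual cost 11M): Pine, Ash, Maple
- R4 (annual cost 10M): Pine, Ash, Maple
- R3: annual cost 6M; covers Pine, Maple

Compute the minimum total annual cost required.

This is an integer covering problem.
The greedy cost-per-new-station heuristic would pick R3 and R4 for 16, but a cheaper cover exists.
R4 alone covers Pine, Ash, Maple — every station.
Total annual cost: 10.
No cover costs less than 10.

10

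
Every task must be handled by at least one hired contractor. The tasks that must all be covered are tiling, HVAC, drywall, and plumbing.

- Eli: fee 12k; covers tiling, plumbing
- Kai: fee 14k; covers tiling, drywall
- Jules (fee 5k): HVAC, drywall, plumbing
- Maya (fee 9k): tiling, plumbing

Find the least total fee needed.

Choose Jules and Maya: together they cover tiling, HVAC, drywall, plumbing — every task.
Total fee: 5 + 9 = 14.

14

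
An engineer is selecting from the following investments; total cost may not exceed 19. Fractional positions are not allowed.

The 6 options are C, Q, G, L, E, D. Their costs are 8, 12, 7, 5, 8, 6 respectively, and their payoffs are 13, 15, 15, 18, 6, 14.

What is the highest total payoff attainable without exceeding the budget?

47

This is a 0-1 knapsack instance.
C + L + D: cost 8 + 5 + 6 = 19 ≤ 19, payoff 13 + 18 + 14 = 45.
L + E + D: cost 5 + 8 + 6 = 19 ≤ 19, payoff 18 + 6 + 14 = 38.
G + L + D: cost 7 + 5 + 6 = 18 ≤ 19, payoff 15 + 18 + 14 = 47.
Best is G, L, and D with total payoff 47.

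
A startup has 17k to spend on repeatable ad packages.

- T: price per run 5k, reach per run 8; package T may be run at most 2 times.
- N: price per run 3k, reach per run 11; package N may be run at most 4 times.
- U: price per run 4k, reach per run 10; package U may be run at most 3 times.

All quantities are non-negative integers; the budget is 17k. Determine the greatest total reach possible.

This is a bounded integer knapsack.
3×N and 2×U: price 17 ≤ 17, reach 3·11 + 2·10 = 53.
4×N and 1×U: price 16 ≤ 17, reach 4·11 + 1·10 = 54.
Best is 54.

54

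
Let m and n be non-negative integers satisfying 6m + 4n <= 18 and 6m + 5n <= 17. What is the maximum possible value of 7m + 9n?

The continuous relaxation peaks at (0, 3.4) with value 30.60; rounding to a feasible lattice point costs some objective.
(m,n)=(0,3): 6·0+4·3=12≤18, 6·0+5·3=15≤17, objective 27.
(m,n)=(1,2): 6·1+4·2=14≤18, 6·1+5·2=16≤17, objective 25.
(m,n)=(0,2): 6·0+4·2=8≤18, 6·0+5·2=10≤17, objective 18.
Maximum is 27 at (m,n)=(0,3).

27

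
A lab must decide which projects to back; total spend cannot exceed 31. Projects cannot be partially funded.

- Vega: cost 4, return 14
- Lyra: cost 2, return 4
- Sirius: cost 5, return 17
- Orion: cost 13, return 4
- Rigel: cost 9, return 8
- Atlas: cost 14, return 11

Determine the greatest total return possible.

46

Take Vega, Lyra, Sirius, and Atlas: cost 4 + 2 + 5 + 14 = 25 ≤ 31, return 14 + 4 + 17 + 11 = 46.
No other feasible combination does better.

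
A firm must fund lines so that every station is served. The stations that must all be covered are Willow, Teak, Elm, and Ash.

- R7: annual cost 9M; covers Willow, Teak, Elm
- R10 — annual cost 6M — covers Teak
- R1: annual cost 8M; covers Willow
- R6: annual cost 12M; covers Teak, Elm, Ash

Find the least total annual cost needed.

The greedy cost-per-new-station heuristic would pick R7 and R6 for 21, but a cheaper cover exists.
Choose R1 and R6: together they cover Willow, Teak, Elm, Ash — every station.
Total annual cost: 8 + 12 = 20.
No cover costs less than 20.

20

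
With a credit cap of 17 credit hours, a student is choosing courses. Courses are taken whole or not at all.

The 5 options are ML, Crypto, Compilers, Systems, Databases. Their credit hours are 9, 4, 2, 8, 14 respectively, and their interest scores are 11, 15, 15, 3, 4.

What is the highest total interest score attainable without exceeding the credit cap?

Take ML, Crypto, and Compilers: credit hours 9 + 4 + 2 = 15 ≤ 17, interest score 11 + 15 + 15 = 41.
No other feasible combination does better.

41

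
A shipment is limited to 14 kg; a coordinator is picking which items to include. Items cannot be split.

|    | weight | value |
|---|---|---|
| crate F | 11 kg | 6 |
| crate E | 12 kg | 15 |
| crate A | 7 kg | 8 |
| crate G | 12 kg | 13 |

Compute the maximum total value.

15

Take crate E: weight 12 ≤ 14, value 15.
No other feasible combination does better.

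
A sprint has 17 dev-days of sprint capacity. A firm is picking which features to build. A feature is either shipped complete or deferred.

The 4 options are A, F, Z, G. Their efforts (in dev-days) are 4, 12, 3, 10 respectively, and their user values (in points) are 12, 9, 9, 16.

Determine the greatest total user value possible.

This is a 0-1 knapsack instance.
A + G: effort 4 + 10 = 14 ≤ 17, user value 12 + 16 = 28.
A + Z + G: effort 4 + 3 + 10 = 17 ≤ 17, user value 12 + 9 + 16 = 37.
Best is A, Z, and G with total user value 37.

37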